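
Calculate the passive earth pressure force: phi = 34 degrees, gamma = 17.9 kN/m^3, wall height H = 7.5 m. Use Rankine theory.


Result: 1780.72 kN/m

Derivation:
Compute passive earth pressure coefficient:
Kp = tan^2(45 + phi/2) = tan^2(62.0) = 3.537132
Compute passive force:
Pp = 0.5 * Kp * gamma * H^2
Pp = 0.5 * 3.537132 * 17.9 * 7.5^2
Pp = 1780.72 kN/m


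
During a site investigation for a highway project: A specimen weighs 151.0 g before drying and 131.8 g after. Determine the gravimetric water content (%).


Result: 14.57 %

Derivation:
Using w = (m_wet - m_dry) / m_dry * 100
m_wet - m_dry = 151.0 - 131.8 = 19.2 g
w = 19.2 / 131.8 * 100
w = 14.57 %


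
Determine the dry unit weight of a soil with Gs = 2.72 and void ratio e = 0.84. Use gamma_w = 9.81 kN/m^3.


Using gamma_d = Gs * gamma_w / (1 + e)
gamma_d = 2.72 * 9.81 / (1 + 0.84)
gamma_d = 2.72 * 9.81 / 1.84
gamma_d = 14.502 kN/m^3


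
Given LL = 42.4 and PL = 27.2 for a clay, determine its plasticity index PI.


Using PI = LL - PL
PI = 42.4 - 27.2
PI = 15.2


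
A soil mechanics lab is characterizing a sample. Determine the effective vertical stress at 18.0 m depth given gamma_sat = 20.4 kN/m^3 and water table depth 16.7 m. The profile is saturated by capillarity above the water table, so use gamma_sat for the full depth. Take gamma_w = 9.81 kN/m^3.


Total stress = gamma_sat * depth
sigma = 20.4 * 18.0 = 367.2 kPa
Pore water pressure u = gamma_w * (depth - d_wt)
u = 9.81 * (18.0 - 16.7) = 12.753 kPa
Effective stress = sigma - u
sigma' = 367.2 - 12.753 = 354.45 kPa


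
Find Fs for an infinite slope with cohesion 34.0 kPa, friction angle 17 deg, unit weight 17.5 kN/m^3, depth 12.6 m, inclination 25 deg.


Using Fs = c / (gamma*H*sin(beta)*cos(beta)) + tan(phi)/tan(beta)
Cohesion contribution = 34.0 / (17.5*12.6*sin(25)*cos(25))
Cohesion contribution = 0.402575
Friction contribution = tan(17)/tan(25) = 0.655642
Fs = 0.402575 + 0.655642
Fs = 1.058


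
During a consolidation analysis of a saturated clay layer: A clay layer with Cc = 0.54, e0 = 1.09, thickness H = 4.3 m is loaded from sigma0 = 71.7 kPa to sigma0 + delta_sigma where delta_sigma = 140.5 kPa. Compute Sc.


Result: 0.5235 m

Derivation:
Using Sc = Cc * H / (1 + e0) * log10((sigma0 + delta_sigma) / sigma0)
Stress ratio = (71.7 + 140.5) / 71.7 = 2.95955
log10(2.95955) = 0.471226
Cc * H / (1 + e0) = 0.54 * 4.3 / (1 + 1.09) = 1.111
Sc = 1.111 * 0.471226
Sc = 0.5235 m


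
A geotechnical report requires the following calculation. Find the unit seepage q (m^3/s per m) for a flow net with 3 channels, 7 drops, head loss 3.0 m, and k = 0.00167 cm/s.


Convert k to m/s for unit consistency with H:
k = 0.00167 cm/s = 0.00167 / 100 m/s = 1.67e-05 m/s
Using q = k * H * Nf / Nd
Nf / Nd = 3 / 7 = 0.4286
q = 1.67e-05 * 3.0 * 0.4286
q = 2.147e-05 m^3/s per m


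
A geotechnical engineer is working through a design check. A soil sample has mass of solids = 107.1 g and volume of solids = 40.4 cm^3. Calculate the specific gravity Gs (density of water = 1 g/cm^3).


Using Gs = m_s / (V_s * rho_w)
Since rho_w = 1 g/cm^3:
Gs = 107.1 / 40.4
Gs = 2.651


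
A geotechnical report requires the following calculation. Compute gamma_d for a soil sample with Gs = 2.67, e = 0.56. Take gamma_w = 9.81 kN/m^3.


Result: 16.79 kN/m^3

Derivation:
Using gamma_d = Gs * gamma_w / (1 + e)
gamma_d = 2.67 * 9.81 / (1 + 0.56)
gamma_d = 2.67 * 9.81 / 1.56
gamma_d = 16.79 kN/m^3


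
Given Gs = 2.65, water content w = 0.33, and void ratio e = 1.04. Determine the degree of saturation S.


Using S = Gs * w / e
S = 2.65 * 0.33 / 1.04
S = 0.8409


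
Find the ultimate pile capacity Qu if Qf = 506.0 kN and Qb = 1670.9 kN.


Using Qu = Qf + Qb
Qu = 506.0 + 1670.9
Qu = 2176.9 kN


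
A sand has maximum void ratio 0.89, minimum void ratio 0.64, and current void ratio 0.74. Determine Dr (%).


Using Dr = (e_max - e) / (e_max - e_min) * 100
e_max - e = 0.89 - 0.74 = 0.15
e_max - e_min = 0.89 - 0.64 = 0.25
Dr = 0.15 / 0.25 * 100
Dr = 60.0 %


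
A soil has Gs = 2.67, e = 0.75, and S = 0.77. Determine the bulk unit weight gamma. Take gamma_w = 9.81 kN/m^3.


Result: 18.205 kN/m^3

Derivation:
Using gamma = gamma_w * (Gs + S*e) / (1 + e)
Numerator: Gs + S*e = 2.67 + 0.77*0.75 = 3.2475
Denominator: 1 + e = 1 + 0.75 = 1.75
gamma = 9.81 * 3.2475 / 1.75
gamma = 18.205 kN/m^3


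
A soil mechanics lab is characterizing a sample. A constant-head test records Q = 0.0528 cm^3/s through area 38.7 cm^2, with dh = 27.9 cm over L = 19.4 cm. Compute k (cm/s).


Result: 0.000949 cm/s

Derivation:
Compute hydraulic gradient:
i = dh / L = 27.9 / 19.4 = 1.43814
Then apply Darcy's law:
k = Q / (A * i)
k = 0.0528 / (38.7 * 1.43814)
k = 0.0528 / 55.6562
k = 0.000949 cm/s


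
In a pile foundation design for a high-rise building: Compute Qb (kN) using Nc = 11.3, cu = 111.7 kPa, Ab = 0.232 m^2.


Using Qb = Nc * cu * Ab
Qb = 11.3 * 111.7 * 0.232
Qb = 292.83 kN


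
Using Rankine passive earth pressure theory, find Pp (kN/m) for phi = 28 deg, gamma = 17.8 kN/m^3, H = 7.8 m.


Compute passive earth pressure coefficient:
Kp = tan^2(45 + phi/2) = tan^2(59.0) = 2.769826
Compute passive force:
Pp = 0.5 * Kp * gamma * H^2
Pp = 0.5 * 2.769826 * 17.8 * 7.8^2
Pp = 1499.79 kN/m


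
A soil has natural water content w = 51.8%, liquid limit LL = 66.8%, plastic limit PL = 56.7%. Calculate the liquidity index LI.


First compute the plasticity index:
PI = LL - PL = 66.8 - 56.7 = 10.1
Then compute the liquidity index:
LI = (w - PL) / PI
LI = (51.8 - 56.7) / 10.1
LI = -0.485


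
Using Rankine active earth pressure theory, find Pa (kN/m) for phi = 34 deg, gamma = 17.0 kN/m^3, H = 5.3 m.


Result: 67.5 kN/m

Derivation:
Compute active earth pressure coefficient:
Ka = tan^2(45 - phi/2) = tan^2(28.0) = 0.282715
Compute active force:
Pa = 0.5 * Ka * gamma * H^2
Pa = 0.5 * 0.282715 * 17.0 * 5.3^2
Pa = 67.5 kN/m


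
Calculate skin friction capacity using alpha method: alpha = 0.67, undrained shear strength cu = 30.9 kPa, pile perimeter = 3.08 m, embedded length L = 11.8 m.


Result: 752.43 kN

Derivation:
Using Qs = alpha * cu * perimeter * L
Qs = 0.67 * 30.9 * 3.08 * 11.8
Qs = 752.43 kN


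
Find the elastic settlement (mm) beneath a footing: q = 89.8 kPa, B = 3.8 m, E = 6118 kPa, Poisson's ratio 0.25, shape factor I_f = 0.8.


Result: 41.832 mm

Derivation:
Using Se = q * B * (1 - nu^2) * I_f / E
1 - nu^2 = 1 - 0.25^2 = 0.9375
Se = 89.8 * 3.8 * 0.9375 * 0.8 / 6118
Se = 0.041832 m
Convert to mm: Se = 0.041832 * 1000 = 41.832 mm


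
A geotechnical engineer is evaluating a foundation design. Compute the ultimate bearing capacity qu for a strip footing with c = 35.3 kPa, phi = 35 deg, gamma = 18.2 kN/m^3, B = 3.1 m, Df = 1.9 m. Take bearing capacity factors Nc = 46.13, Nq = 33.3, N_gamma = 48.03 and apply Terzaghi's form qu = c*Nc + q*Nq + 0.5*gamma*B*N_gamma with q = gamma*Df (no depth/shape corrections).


Compute qu = c*Nc + gamma*Df*Nq + 0.5*gamma*B*N_gamma
Term 1: 35.3 * 46.13 = 1628.389
Term 2: 18.2 * 1.9 * 33.3 = 1151.514
Term 3: 0.5 * 18.2 * 3.1 * 48.03 = 1354.9263
qu = 1628.389 + 1151.514 + 1354.9263
qu = 4134.83 kPa


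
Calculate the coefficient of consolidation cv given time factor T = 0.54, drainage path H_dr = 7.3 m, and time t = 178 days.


Using cv = T * H_dr^2 / t
H_dr^2 = 7.3^2 = 53.29
cv = 0.54 * 53.29 / 178
cv = 0.16167 m^2/day


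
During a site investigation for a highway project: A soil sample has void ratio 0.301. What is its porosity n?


Using the relation n = e / (1 + e)
n = 0.301 / (1 + 0.301)
n = 0.301 / 1.301
n = 0.2314


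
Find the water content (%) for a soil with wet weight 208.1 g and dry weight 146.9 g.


Using w = (m_wet - m_dry) / m_dry * 100
m_wet - m_dry = 208.1 - 146.9 = 61.2 g
w = 61.2 / 146.9 * 100
w = 41.66 %


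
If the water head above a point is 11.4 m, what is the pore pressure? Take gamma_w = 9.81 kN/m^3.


Using u = gamma_w * h_w
u = 9.81 * 11.4
u = 111.83 kPa


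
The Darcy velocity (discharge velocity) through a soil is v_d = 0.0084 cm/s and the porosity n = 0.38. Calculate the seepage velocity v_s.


Using v_s = v_d / n
v_s = 0.0084 / 0.38
v_s = 0.02211 cm/s


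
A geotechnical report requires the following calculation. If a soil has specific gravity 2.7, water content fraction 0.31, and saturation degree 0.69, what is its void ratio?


Using the relation e = Gs * w / S
e = 2.7 * 0.31 / 0.69
e = 1.213


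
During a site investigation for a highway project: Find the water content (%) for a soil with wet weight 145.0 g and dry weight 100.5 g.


Using w = (m_wet - m_dry) / m_dry * 100
m_wet - m_dry = 145.0 - 100.5 = 44.5 g
w = 44.5 / 100.5 * 100
w = 44.28 %


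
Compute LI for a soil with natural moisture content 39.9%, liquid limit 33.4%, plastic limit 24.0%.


First compute the plasticity index:
PI = LL - PL = 33.4 - 24.0 = 9.4
Then compute the liquidity index:
LI = (w - PL) / PI
LI = (39.9 - 24.0) / 9.4
LI = 1.691


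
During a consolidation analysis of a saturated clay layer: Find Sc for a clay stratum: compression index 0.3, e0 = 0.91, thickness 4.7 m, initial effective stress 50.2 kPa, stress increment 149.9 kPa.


Result: 0.4433 m

Derivation:
Using Sc = Cc * H / (1 + e0) * log10((sigma0 + delta_sigma) / sigma0)
Stress ratio = (50.2 + 149.9) / 50.2 = 3.98606
log10(3.98606) = 0.600543
Cc * H / (1 + e0) = 0.3 * 4.7 / (1 + 0.91) = 0.73822
Sc = 0.73822 * 0.600543
Sc = 0.4433 m


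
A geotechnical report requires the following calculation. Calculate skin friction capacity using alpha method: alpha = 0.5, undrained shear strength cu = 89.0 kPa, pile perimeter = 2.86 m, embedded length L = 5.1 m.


Using Qs = alpha * cu * perimeter * L
Qs = 0.5 * 89.0 * 2.86 * 5.1
Qs = 649.08 kN


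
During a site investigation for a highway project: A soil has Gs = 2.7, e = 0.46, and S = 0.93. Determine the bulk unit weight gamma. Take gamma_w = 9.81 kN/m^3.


Using gamma = gamma_w * (Gs + S*e) / (1 + e)
Numerator: Gs + S*e = 2.7 + 0.93*0.46 = 3.1278
Denominator: 1 + e = 1 + 0.46 = 1.46
gamma = 9.81 * 3.1278 / 1.46
gamma = 21.016 kN/m^3


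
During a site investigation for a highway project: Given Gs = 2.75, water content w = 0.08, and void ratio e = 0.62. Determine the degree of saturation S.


Using S = Gs * w / e
S = 2.75 * 0.08 / 0.62
S = 0.3548


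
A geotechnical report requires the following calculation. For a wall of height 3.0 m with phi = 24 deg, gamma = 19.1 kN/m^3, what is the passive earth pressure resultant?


Compute passive earth pressure coefficient:
Kp = tan^2(45 + phi/2) = tan^2(57.0) = 2.371184
Compute passive force:
Pp = 0.5 * Kp * gamma * H^2
Pp = 0.5 * 2.371184 * 19.1 * 3.0^2
Pp = 203.8 kN/m


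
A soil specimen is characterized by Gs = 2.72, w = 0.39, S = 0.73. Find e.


Result: 1.4532

Derivation:
Using the relation e = Gs * w / S
e = 2.72 * 0.39 / 0.73
e = 1.4532


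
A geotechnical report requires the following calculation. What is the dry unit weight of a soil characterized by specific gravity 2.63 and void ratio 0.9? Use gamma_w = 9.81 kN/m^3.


Result: 13.579 kN/m^3

Derivation:
Using gamma_d = Gs * gamma_w / (1 + e)
gamma_d = 2.63 * 9.81 / (1 + 0.9)
gamma_d = 2.63 * 9.81 / 1.9
gamma_d = 13.579 kN/m^3


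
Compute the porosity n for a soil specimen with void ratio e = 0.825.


Using the relation n = e / (1 + e)
n = 0.825 / (1 + 0.825)
n = 0.825 / 1.825
n = 0.4521


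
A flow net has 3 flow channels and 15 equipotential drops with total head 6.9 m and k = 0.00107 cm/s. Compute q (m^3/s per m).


Convert k to m/s for unit consistency with H:
k = 0.00107 cm/s = 0.00107 / 100 m/s = 1.07e-05 m/s
Using q = k * H * Nf / Nd
Nf / Nd = 3 / 15 = 0.2
q = 1.07e-05 * 6.9 * 0.2
q = 1.477e-05 m^3/s per m


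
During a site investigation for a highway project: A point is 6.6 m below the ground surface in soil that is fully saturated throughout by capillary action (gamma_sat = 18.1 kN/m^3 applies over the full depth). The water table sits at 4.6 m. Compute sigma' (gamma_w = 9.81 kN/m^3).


Total stress = gamma_sat * depth
sigma = 18.1 * 6.6 = 119.46 kPa
Pore water pressure u = gamma_w * (depth - d_wt)
u = 9.81 * (6.6 - 4.6) = 19.62 kPa
Effective stress = sigma - u
sigma' = 119.46 - 19.62 = 99.84 kPa


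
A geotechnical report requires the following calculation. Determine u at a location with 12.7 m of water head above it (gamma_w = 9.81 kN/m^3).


Using u = gamma_w * h_w
u = 9.81 * 12.7
u = 124.59 kPa


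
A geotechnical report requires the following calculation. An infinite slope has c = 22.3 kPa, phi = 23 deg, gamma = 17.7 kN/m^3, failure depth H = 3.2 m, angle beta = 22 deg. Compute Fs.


Result: 2.184

Derivation:
Using Fs = c / (gamma*H*sin(beta)*cos(beta)) + tan(phi)/tan(beta)
Cohesion contribution = 22.3 / (17.7*3.2*sin(22)*cos(22))
Cohesion contribution = 1.13355
Friction contribution = tan(23)/tan(22) = 1.05061
Fs = 1.13355 + 1.05061
Fs = 2.184


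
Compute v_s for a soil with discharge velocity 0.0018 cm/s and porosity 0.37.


Result: 0.00486 cm/s

Derivation:
Using v_s = v_d / n
v_s = 0.0018 / 0.37
v_s = 0.00486 cm/s


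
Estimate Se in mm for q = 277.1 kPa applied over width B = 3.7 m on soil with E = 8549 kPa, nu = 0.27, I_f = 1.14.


Result: 126.752 mm

Derivation:
Using Se = q * B * (1 - nu^2) * I_f / E
1 - nu^2 = 1 - 0.27^2 = 0.9271
Se = 277.1 * 3.7 * 0.9271 * 1.14 / 8549
Se = 0.126752 m
Convert to mm: Se = 0.126752 * 1000 = 126.752 mm


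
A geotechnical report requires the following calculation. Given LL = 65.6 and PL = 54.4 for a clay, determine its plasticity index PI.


Result: 11.2

Derivation:
Using PI = LL - PL
PI = 65.6 - 54.4
PI = 11.2


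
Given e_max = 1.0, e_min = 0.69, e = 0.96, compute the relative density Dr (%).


Result: 12.9 %

Derivation:
Using Dr = (e_max - e) / (e_max - e_min) * 100
e_max - e = 1.0 - 0.96 = 0.04
e_max - e_min = 1.0 - 0.69 = 0.31
Dr = 0.04 / 0.31 * 100
Dr = 12.9 %


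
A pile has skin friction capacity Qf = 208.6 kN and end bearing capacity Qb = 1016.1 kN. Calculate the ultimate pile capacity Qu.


Using Qu = Qf + Qb
Qu = 208.6 + 1016.1
Qu = 1224.7 kN


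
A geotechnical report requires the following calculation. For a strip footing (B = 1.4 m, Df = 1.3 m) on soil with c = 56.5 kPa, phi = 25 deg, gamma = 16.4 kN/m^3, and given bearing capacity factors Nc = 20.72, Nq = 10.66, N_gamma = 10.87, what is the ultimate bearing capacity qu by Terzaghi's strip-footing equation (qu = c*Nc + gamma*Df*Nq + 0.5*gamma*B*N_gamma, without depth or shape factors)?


Result: 1522.74 kPa

Derivation:
Compute qu = c*Nc + gamma*Df*Nq + 0.5*gamma*B*N_gamma
Term 1: 56.5 * 20.72 = 1170.68
Term 2: 16.4 * 1.3 * 10.66 = 227.2712
Term 3: 0.5 * 16.4 * 1.4 * 10.87 = 124.7876
qu = 1170.68 + 227.2712 + 124.7876
qu = 1522.74 kPa


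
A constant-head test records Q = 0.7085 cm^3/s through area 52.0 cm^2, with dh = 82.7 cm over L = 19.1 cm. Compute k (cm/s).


Compute hydraulic gradient:
i = dh / L = 82.7 / 19.1 = 4.32984
Then apply Darcy's law:
k = Q / (A * i)
k = 0.7085 / (52.0 * 4.32984)
k = 0.7085 / 225.152
k = 0.003147 cm/s


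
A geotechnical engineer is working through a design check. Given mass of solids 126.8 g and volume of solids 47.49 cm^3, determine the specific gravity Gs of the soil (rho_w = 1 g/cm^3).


Using Gs = m_s / (V_s * rho_w)
Since rho_w = 1 g/cm^3:
Gs = 126.8 / 47.49
Gs = 2.67


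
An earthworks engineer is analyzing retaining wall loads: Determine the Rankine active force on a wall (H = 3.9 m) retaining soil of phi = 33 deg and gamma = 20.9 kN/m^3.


Result: 46.86 kN/m

Derivation:
Compute active earth pressure coefficient:
Ka = tan^2(45 - phi/2) = tan^2(28.5) = 0.294801
Compute active force:
Pa = 0.5 * Ka * gamma * H^2
Pa = 0.5 * 0.294801 * 20.9 * 3.9^2
Pa = 46.86 kN/m


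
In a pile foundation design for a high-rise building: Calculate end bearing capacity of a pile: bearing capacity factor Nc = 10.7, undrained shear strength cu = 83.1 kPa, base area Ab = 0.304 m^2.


Using Qb = Nc * cu * Ab
Qb = 10.7 * 83.1 * 0.304
Qb = 270.31 kN


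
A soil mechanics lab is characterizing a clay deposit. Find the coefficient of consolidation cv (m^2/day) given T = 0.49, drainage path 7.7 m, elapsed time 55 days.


Result: 0.52822 m^2/day

Derivation:
Using cv = T * H_dr^2 / t
H_dr^2 = 7.7^2 = 59.29
cv = 0.49 * 59.29 / 55
cv = 0.52822 m^2/day


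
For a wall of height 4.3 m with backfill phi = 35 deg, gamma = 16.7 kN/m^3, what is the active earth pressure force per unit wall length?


Result: 41.84 kN/m

Derivation:
Compute active earth pressure coefficient:
Ka = tan^2(45 - phi/2) = tan^2(27.5) = 0.27099
Compute active force:
Pa = 0.5 * Ka * gamma * H^2
Pa = 0.5 * 0.27099 * 16.7 * 4.3^2
Pa = 41.84 kN/m


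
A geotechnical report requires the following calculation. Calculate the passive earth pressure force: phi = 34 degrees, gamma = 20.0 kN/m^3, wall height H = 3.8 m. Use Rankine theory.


Compute passive earth pressure coefficient:
Kp = tan^2(45 + phi/2) = tan^2(62.0) = 3.537132
Compute passive force:
Pp = 0.5 * Kp * gamma * H^2
Pp = 0.5 * 3.537132 * 20.0 * 3.8^2
Pp = 510.76 kN/m


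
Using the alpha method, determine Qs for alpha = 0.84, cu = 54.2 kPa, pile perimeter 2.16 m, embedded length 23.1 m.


Result: 2271.67 kN

Derivation:
Using Qs = alpha * cu * perimeter * L
Qs = 0.84 * 54.2 * 2.16 * 23.1
Qs = 2271.67 kN


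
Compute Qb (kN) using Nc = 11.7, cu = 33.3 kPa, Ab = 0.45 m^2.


Using Qb = Nc * cu * Ab
Qb = 11.7 * 33.3 * 0.45
Qb = 175.32 kN


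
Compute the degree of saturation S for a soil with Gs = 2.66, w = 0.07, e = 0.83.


Using S = Gs * w / e
S = 2.66 * 0.07 / 0.83
S = 0.2243


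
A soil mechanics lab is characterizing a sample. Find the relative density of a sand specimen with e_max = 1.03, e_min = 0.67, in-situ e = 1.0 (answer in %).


Using Dr = (e_max - e) / (e_max - e_min) * 100
e_max - e = 1.03 - 1.0 = 0.03
e_max - e_min = 1.03 - 0.67 = 0.36
Dr = 0.03 / 0.36 * 100
Dr = 8.33 %


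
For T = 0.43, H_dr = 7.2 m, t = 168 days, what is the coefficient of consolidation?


Using cv = T * H_dr^2 / t
H_dr^2 = 7.2^2 = 51.84
cv = 0.43 * 51.84 / 168
cv = 0.13269 m^2/day


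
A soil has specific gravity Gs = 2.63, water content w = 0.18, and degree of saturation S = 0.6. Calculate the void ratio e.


Using the relation e = Gs * w / S
e = 2.63 * 0.18 / 0.6
e = 0.789


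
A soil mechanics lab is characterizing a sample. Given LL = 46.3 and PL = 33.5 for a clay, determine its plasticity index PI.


Using PI = LL - PL
PI = 46.3 - 33.5
PI = 12.8


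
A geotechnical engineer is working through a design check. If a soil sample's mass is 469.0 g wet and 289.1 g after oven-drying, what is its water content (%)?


Result: 62.23 %

Derivation:
Using w = (m_wet - m_dry) / m_dry * 100
m_wet - m_dry = 469.0 - 289.1 = 179.9 g
w = 179.9 / 289.1 * 100
w = 62.23 %


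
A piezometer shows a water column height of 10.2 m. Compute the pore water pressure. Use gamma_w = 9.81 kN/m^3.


Using u = gamma_w * h_w
u = 9.81 * 10.2
u = 100.06 kPa


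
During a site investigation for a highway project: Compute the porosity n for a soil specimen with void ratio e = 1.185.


Using the relation n = e / (1 + e)
n = 1.185 / (1 + 1.185)
n = 1.185 / 2.185
n = 0.5423


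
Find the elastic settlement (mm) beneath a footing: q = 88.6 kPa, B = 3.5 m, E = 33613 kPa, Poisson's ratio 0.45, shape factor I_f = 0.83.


Using Se = q * B * (1 - nu^2) * I_f / E
1 - nu^2 = 1 - 0.45^2 = 0.7975
Se = 88.6 * 3.5 * 0.7975 * 0.83 / 33613
Se = 0.006107 m
Convert to mm: Se = 0.006107 * 1000 = 6.107 mm


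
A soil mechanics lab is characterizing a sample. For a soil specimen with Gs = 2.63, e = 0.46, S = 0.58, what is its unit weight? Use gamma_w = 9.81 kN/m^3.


Using gamma = gamma_w * (Gs + S*e) / (1 + e)
Numerator: Gs + S*e = 2.63 + 0.58*0.46 = 2.8968
Denominator: 1 + e = 1 + 0.46 = 1.46
gamma = 9.81 * 2.8968 / 1.46
gamma = 19.464 kN/m^3


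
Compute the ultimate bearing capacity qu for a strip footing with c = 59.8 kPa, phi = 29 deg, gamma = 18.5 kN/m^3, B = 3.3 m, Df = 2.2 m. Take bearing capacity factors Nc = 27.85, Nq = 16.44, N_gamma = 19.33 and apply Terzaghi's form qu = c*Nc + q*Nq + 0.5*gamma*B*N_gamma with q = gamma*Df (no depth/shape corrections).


Compute qu = c*Nc + gamma*Df*Nq + 0.5*gamma*B*N_gamma
Term 1: 59.8 * 27.85 = 1665.43
Term 2: 18.5 * 2.2 * 16.44 = 669.108
Term 3: 0.5 * 18.5 * 3.3 * 19.33 = 590.04825
qu = 1665.43 + 669.108 + 590.04825
qu = 2924.59 kPa


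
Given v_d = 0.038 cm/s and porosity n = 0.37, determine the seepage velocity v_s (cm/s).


Result: 0.1027 cm/s

Derivation:
Using v_s = v_d / n
v_s = 0.038 / 0.37
v_s = 0.1027 cm/s


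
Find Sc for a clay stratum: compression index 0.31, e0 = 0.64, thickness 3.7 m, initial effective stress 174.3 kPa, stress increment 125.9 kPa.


Using Sc = Cc * H / (1 + e0) * log10((sigma0 + delta_sigma) / sigma0)
Stress ratio = (174.3 + 125.9) / 174.3 = 1.72232
log10(1.72232) = 0.236113
Cc * H / (1 + e0) = 0.31 * 3.7 / (1 + 0.64) = 0.69939
Sc = 0.69939 * 0.236113
Sc = 0.1651 m


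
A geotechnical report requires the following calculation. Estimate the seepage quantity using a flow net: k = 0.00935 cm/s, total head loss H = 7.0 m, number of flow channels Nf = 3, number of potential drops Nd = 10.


Result: 0.0001964 m^3/s per m

Derivation:
Convert k to m/s for unit consistency with H:
k = 0.00935 cm/s = 0.00935 / 100 m/s = 9.35e-05 m/s
Using q = k * H * Nf / Nd
Nf / Nd = 3 / 10 = 0.3
q = 9.35e-05 * 7.0 * 0.3
q = 0.0001964 m^3/s per m


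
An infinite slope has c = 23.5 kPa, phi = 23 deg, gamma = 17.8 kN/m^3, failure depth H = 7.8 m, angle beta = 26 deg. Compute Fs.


Using Fs = c / (gamma*H*sin(beta)*cos(beta)) + tan(phi)/tan(beta)
Cohesion contribution = 23.5 / (17.8*7.8*sin(26)*cos(26))
Cohesion contribution = 0.429587
Friction contribution = tan(23)/tan(26) = 0.870302
Fs = 0.429587 + 0.870302
Fs = 1.3


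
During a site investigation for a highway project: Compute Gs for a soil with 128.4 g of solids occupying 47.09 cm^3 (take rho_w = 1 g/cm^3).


Result: 2.727

Derivation:
Using Gs = m_s / (V_s * rho_w)
Since rho_w = 1 g/cm^3:
Gs = 128.4 / 47.09
Gs = 2.727


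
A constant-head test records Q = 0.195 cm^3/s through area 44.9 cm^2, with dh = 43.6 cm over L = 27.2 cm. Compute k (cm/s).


Compute hydraulic gradient:
i = dh / L = 43.6 / 27.2 = 1.60294
Then apply Darcy's law:
k = Q / (A * i)
k = 0.195 / (44.9 * 1.60294)
k = 0.195 / 71.9721
k = 0.002709 cm/s


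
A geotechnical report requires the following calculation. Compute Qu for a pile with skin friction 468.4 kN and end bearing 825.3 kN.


Using Qu = Qf + Qb
Qu = 468.4 + 825.3
Qu = 1293.7 kN


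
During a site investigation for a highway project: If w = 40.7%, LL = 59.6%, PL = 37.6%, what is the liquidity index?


First compute the plasticity index:
PI = LL - PL = 59.6 - 37.6 = 22.0
Then compute the liquidity index:
LI = (w - PL) / PI
LI = (40.7 - 37.6) / 22.0
LI = 0.141


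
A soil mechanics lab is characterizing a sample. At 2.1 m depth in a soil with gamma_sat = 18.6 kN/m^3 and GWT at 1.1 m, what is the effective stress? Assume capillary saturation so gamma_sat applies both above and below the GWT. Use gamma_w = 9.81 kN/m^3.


Total stress = gamma_sat * depth
sigma = 18.6 * 2.1 = 39.06 kPa
Pore water pressure u = gamma_w * (depth - d_wt)
u = 9.81 * (2.1 - 1.1) = 9.81 kPa
Effective stress = sigma - u
sigma' = 39.06 - 9.81 = 29.25 kPa


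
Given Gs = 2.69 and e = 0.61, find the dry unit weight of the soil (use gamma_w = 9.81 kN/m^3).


Result: 16.391 kN/m^3

Derivation:
Using gamma_d = Gs * gamma_w / (1 + e)
gamma_d = 2.69 * 9.81 / (1 + 0.61)
gamma_d = 2.69 * 9.81 / 1.61
gamma_d = 16.391 kN/m^3


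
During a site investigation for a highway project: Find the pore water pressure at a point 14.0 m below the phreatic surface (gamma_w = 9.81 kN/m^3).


Using u = gamma_w * h_w
u = 9.81 * 14.0
u = 137.34 kPa


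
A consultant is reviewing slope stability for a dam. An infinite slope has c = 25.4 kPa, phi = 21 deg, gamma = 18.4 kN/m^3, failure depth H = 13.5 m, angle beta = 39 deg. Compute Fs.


Result: 0.683

Derivation:
Using Fs = c / (gamma*H*sin(beta)*cos(beta)) + tan(phi)/tan(beta)
Cohesion contribution = 25.4 / (18.4*13.5*sin(39)*cos(39))
Cohesion contribution = 0.209078
Friction contribution = tan(21)/tan(39) = 0.474033
Fs = 0.209078 + 0.474033
Fs = 0.683


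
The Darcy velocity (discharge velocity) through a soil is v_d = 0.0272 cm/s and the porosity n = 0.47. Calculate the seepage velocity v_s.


Using v_s = v_d / n
v_s = 0.0272 / 0.47
v_s = 0.05787 cm/s


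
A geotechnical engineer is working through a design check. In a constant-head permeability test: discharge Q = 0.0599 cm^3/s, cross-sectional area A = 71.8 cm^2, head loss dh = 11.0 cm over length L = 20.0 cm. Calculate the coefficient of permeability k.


Compute hydraulic gradient:
i = dh / L = 11.0 / 20.0 = 0.55
Then apply Darcy's law:
k = Q / (A * i)
k = 0.0599 / (71.8 * 0.55)
k = 0.0599 / 39.49
k = 0.001517 cm/s


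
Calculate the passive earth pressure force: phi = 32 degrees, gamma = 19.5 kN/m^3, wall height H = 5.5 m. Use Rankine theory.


Compute passive earth pressure coefficient:
Kp = tan^2(45 + phi/2) = tan^2(61.0) = 3.254588
Compute passive force:
Pp = 0.5 * Kp * gamma * H^2
Pp = 0.5 * 3.254588 * 19.5 * 5.5^2
Pp = 959.9 kN/m


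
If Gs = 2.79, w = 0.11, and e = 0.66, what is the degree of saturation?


Result: 0.465

Derivation:
Using S = Gs * w / e
S = 2.79 * 0.11 / 0.66
S = 0.465


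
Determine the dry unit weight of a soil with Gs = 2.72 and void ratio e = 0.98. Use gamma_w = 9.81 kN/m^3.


Result: 13.476 kN/m^3

Derivation:
Using gamma_d = Gs * gamma_w / (1 + e)
gamma_d = 2.72 * 9.81 / (1 + 0.98)
gamma_d = 2.72 * 9.81 / 1.98
gamma_d = 13.476 kN/m^3


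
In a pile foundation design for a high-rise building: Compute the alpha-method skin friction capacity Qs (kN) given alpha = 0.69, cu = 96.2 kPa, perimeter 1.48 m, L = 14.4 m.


Result: 1414.65 kN

Derivation:
Using Qs = alpha * cu * perimeter * L
Qs = 0.69 * 96.2 * 1.48 * 14.4
Qs = 1414.65 kN


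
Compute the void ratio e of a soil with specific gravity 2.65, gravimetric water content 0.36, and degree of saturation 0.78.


Result: 1.2231

Derivation:
Using the relation e = Gs * w / S
e = 2.65 * 0.36 / 0.78
e = 1.2231


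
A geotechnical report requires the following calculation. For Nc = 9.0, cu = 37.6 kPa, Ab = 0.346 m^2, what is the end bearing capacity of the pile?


Using Qb = Nc * cu * Ab
Qb = 9.0 * 37.6 * 0.346
Qb = 117.09 kN


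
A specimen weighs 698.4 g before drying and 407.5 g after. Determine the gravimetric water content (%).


Using w = (m_wet - m_dry) / m_dry * 100
m_wet - m_dry = 698.4 - 407.5 = 290.9 g
w = 290.9 / 407.5 * 100
w = 71.39 %


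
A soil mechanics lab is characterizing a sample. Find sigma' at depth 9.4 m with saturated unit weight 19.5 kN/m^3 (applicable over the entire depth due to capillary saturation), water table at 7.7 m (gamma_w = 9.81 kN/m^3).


Total stress = gamma_sat * depth
sigma = 19.5 * 9.4 = 183.3 kPa
Pore water pressure u = gamma_w * (depth - d_wt)
u = 9.81 * (9.4 - 7.7) = 16.677 kPa
Effective stress = sigma - u
sigma' = 183.3 - 16.677 = 166.62 kPa


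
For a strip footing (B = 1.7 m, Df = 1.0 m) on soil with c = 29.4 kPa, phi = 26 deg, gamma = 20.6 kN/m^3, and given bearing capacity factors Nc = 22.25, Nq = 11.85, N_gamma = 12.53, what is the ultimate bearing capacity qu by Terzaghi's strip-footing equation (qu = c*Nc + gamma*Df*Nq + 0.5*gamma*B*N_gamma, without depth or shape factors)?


Compute qu = c*Nc + gamma*Df*Nq + 0.5*gamma*B*N_gamma
Term 1: 29.4 * 22.25 = 654.15
Term 2: 20.6 * 1.0 * 11.85 = 244.11
Term 3: 0.5 * 20.6 * 1.7 * 12.53 = 219.4003
qu = 654.15 + 244.11 + 219.4003
qu = 1117.66 kPa


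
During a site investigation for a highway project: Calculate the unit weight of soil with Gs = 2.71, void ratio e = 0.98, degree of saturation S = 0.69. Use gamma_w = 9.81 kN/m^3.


Using gamma = gamma_w * (Gs + S*e) / (1 + e)
Numerator: Gs + S*e = 2.71 + 0.69*0.98 = 3.3862
Denominator: 1 + e = 1 + 0.98 = 1.98
gamma = 9.81 * 3.3862 / 1.98
gamma = 16.777 kN/m^3


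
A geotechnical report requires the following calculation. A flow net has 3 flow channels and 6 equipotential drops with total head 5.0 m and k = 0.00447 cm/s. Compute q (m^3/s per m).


Convert k to m/s for unit consistency with H:
k = 0.00447 cm/s = 0.00447 / 100 m/s = 4.47e-05 m/s
Using q = k * H * Nf / Nd
Nf / Nd = 3 / 6 = 0.5
q = 4.47e-05 * 5.0 * 0.5
q = 0.0001118 m^3/s per m


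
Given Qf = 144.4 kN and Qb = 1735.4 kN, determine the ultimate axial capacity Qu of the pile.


Using Qu = Qf + Qb
Qu = 144.4 + 1735.4
Qu = 1879.8 kN


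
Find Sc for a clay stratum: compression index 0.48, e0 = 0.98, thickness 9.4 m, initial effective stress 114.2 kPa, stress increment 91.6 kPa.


Using Sc = Cc * H / (1 + e0) * log10((sigma0 + delta_sigma) / sigma0)
Stress ratio = (114.2 + 91.6) / 114.2 = 1.8021
log10(1.8021) = 0.255779
Cc * H / (1 + e0) = 0.48 * 9.4 / (1 + 0.98) = 2.27879
Sc = 2.27879 * 0.255779
Sc = 0.5829 m


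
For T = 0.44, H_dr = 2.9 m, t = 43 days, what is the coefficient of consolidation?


Using cv = T * H_dr^2 / t
H_dr^2 = 2.9^2 = 8.41
cv = 0.44 * 8.41 / 43
cv = 0.08606 m^2/day


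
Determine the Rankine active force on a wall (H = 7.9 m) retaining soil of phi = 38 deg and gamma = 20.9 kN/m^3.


Compute active earth pressure coefficient:
Ka = tan^2(45 - phi/2) = tan^2(26.0) = 0.237883
Compute active force:
Pa = 0.5 * Ka * gamma * H^2
Pa = 0.5 * 0.237883 * 20.9 * 7.9^2
Pa = 155.14 kN/m


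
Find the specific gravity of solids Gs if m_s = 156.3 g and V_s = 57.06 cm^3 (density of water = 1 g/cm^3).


Using Gs = m_s / (V_s * rho_w)
Since rho_w = 1 g/cm^3:
Gs = 156.3 / 57.06
Gs = 2.739


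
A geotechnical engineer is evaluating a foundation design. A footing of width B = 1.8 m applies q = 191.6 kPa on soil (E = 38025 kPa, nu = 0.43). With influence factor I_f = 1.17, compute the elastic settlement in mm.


Using Se = q * B * (1 - nu^2) * I_f / E
1 - nu^2 = 1 - 0.43^2 = 0.8151
Se = 191.6 * 1.8 * 0.8151 * 1.17 / 38025
Se = 0.008650 m
Convert to mm: Se = 0.008650 * 1000 = 8.65 mm


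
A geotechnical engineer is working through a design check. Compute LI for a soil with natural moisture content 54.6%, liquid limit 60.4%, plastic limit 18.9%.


First compute the plasticity index:
PI = LL - PL = 60.4 - 18.9 = 41.5
Then compute the liquidity index:
LI = (w - PL) / PI
LI = (54.6 - 18.9) / 41.5
LI = 0.86


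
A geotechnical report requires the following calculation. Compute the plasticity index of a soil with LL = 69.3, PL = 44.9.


Using PI = LL - PL
PI = 69.3 - 44.9
PI = 24.4


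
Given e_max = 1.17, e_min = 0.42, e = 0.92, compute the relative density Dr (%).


Using Dr = (e_max - e) / (e_max - e_min) * 100
e_max - e = 1.17 - 0.92 = 0.25
e_max - e_min = 1.17 - 0.42 = 0.75
Dr = 0.25 / 0.75 * 100
Dr = 33.33 %


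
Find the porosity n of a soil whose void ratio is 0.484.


Using the relation n = e / (1 + e)
n = 0.484 / (1 + 0.484)
n = 0.484 / 1.484
n = 0.3261


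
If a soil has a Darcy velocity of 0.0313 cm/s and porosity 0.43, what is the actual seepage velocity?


Using v_s = v_d / n
v_s = 0.0313 / 0.43
v_s = 0.07279 cm/s


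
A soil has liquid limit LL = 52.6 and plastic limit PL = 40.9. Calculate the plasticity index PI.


Result: 11.7

Derivation:
Using PI = LL - PL
PI = 52.6 - 40.9
PI = 11.7


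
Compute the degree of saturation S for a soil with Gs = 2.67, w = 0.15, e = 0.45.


Result: 0.89

Derivation:
Using S = Gs * w / e
S = 2.67 * 0.15 / 0.45
S = 0.89


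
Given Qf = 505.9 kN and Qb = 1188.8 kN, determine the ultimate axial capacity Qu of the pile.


Using Qu = Qf + Qb
Qu = 505.9 + 1188.8
Qu = 1694.7 kN


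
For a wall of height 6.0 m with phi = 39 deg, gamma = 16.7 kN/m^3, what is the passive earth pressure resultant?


Compute passive earth pressure coefficient:
Kp = tan^2(45 + phi/2) = tan^2(64.5) = 4.395495
Compute passive force:
Pp = 0.5 * Kp * gamma * H^2
Pp = 0.5 * 4.395495 * 16.7 * 6.0^2
Pp = 1321.29 kN/m


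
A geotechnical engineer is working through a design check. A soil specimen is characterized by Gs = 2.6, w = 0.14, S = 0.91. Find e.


Using the relation e = Gs * w / S
e = 2.6 * 0.14 / 0.91
e = 0.4


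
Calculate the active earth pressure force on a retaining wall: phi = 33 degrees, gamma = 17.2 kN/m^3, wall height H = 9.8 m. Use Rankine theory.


Compute active earth pressure coefficient:
Ka = tan^2(45 - phi/2) = tan^2(28.5) = 0.294801
Compute active force:
Pa = 0.5 * Ka * gamma * H^2
Pa = 0.5 * 0.294801 * 17.2 * 9.8^2
Pa = 243.49 kN/m


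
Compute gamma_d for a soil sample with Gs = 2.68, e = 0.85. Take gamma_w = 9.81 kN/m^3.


Using gamma_d = Gs * gamma_w / (1 + e)
gamma_d = 2.68 * 9.81 / (1 + 0.85)
gamma_d = 2.68 * 9.81 / 1.85
gamma_d = 14.211 kN/m^3


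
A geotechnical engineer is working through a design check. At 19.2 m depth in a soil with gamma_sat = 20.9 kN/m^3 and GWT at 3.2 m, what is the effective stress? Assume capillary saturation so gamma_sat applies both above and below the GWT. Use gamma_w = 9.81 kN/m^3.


Result: 244.32 kPa

Derivation:
Total stress = gamma_sat * depth
sigma = 20.9 * 19.2 = 401.28 kPa
Pore water pressure u = gamma_w * (depth - d_wt)
u = 9.81 * (19.2 - 3.2) = 156.96 kPa
Effective stress = sigma - u
sigma' = 401.28 - 156.96 = 244.32 kPa


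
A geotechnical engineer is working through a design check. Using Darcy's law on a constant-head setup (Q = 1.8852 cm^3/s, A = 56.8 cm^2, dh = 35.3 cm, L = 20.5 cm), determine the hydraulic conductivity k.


Compute hydraulic gradient:
i = dh / L = 35.3 / 20.5 = 1.72195
Then apply Darcy's law:
k = Q / (A * i)
k = 1.8852 / (56.8 * 1.72195)
k = 1.8852 / 97.8068
k = 0.019275 cm/s


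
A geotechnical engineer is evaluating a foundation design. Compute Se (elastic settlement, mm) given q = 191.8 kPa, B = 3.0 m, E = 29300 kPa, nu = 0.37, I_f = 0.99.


Result: 16.78 mm

Derivation:
Using Se = q * B * (1 - nu^2) * I_f / E
1 - nu^2 = 1 - 0.37^2 = 0.8631
Se = 191.8 * 3.0 * 0.8631 * 0.99 / 29300
Se = 0.016780 m
Convert to mm: Se = 0.016780 * 1000 = 16.78 mm


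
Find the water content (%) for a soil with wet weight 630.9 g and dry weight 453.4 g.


Result: 39.15 %

Derivation:
Using w = (m_wet - m_dry) / m_dry * 100
m_wet - m_dry = 630.9 - 453.4 = 177.5 g
w = 177.5 / 453.4 * 100
w = 39.15 %


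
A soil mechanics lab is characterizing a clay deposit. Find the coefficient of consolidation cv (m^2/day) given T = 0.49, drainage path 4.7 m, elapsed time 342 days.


Using cv = T * H_dr^2 / t
H_dr^2 = 4.7^2 = 22.09
cv = 0.49 * 22.09 / 342
cv = 0.03165 m^2/day


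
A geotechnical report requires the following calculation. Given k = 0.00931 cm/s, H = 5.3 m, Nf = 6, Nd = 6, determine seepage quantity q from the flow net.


Convert k to m/s for unit consistency with H:
k = 0.00931 cm/s = 0.00931 / 100 m/s = 9.31e-05 m/s
Using q = k * H * Nf / Nd
Nf / Nd = 6 / 6 = 1.0
q = 9.31e-05 * 5.3 * 1.0
q = 0.0004934 m^3/s per m


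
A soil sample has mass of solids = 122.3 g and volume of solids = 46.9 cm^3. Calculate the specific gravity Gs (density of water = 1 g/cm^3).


Using Gs = m_s / (V_s * rho_w)
Since rho_w = 1 g/cm^3:
Gs = 122.3 / 46.9
Gs = 2.608


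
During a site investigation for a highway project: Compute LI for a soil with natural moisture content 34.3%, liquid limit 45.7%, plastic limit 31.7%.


Result: 0.186

Derivation:
First compute the plasticity index:
PI = LL - PL = 45.7 - 31.7 = 14.0
Then compute the liquidity index:
LI = (w - PL) / PI
LI = (34.3 - 31.7) / 14.0
LI = 0.186


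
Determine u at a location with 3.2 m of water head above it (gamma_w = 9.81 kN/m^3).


Using u = gamma_w * h_w
u = 9.81 * 3.2
u = 31.39 kPa


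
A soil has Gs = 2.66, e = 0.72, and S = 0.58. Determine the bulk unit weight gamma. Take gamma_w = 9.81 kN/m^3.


Using gamma = gamma_w * (Gs + S*e) / (1 + e)
Numerator: Gs + S*e = 2.66 + 0.58*0.72 = 3.0776
Denominator: 1 + e = 1 + 0.72 = 1.72
gamma = 9.81 * 3.0776 / 1.72
gamma = 17.553 kN/m^3


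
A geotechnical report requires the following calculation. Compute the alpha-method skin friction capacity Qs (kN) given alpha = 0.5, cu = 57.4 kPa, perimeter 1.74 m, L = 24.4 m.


Result: 1218.49 kN

Derivation:
Using Qs = alpha * cu * perimeter * L
Qs = 0.5 * 57.4 * 1.74 * 24.4
Qs = 1218.49 kN


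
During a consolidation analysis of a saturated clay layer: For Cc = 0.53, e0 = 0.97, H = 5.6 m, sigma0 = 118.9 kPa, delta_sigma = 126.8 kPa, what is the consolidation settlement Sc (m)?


Result: 0.4749 m

Derivation:
Using Sc = Cc * H / (1 + e0) * log10((sigma0 + delta_sigma) / sigma0)
Stress ratio = (118.9 + 126.8) / 118.9 = 2.06644
log10(2.06644) = 0.315223
Cc * H / (1 + e0) = 0.53 * 5.6 / (1 + 0.97) = 1.5066
Sc = 1.5066 * 0.315223
Sc = 0.4749 m


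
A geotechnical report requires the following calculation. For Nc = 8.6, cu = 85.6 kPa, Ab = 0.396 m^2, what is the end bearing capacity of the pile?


Result: 291.52 kN

Derivation:
Using Qb = Nc * cu * Ab
Qb = 8.6 * 85.6 * 0.396
Qb = 291.52 kN


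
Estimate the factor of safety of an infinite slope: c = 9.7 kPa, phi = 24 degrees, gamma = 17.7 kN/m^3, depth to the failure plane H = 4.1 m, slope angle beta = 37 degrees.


Result: 0.869

Derivation:
Using Fs = c / (gamma*H*sin(beta)*cos(beta)) + tan(phi)/tan(beta)
Cohesion contribution = 9.7 / (17.7*4.1*sin(37)*cos(37))
Cohesion contribution = 0.278101
Friction contribution = tan(24)/tan(37) = 0.590838
Fs = 0.278101 + 0.590838
Fs = 0.869


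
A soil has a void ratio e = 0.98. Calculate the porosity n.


Result: 0.4949

Derivation:
Using the relation n = e / (1 + e)
n = 0.98 / (1 + 0.98)
n = 0.98 / 1.98
n = 0.4949


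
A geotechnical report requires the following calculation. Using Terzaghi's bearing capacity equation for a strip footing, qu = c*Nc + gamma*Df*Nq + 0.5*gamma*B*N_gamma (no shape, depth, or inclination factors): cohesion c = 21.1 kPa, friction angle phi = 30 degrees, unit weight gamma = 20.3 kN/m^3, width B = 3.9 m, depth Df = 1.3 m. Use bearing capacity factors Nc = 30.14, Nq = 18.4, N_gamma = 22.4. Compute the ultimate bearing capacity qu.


Compute qu = c*Nc + gamma*Df*Nq + 0.5*gamma*B*N_gamma
Term 1: 21.1 * 30.14 = 635.954
Term 2: 20.3 * 1.3 * 18.4 = 485.576
Term 3: 0.5 * 20.3 * 3.9 * 22.4 = 886.704
qu = 635.954 + 485.576 + 886.704
qu = 2008.23 kPa


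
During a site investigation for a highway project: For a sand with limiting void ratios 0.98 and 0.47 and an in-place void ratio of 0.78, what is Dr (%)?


Result: 39.22 %

Derivation:
Using Dr = (e_max - e) / (e_max - e_min) * 100
e_max - e = 0.98 - 0.78 = 0.2
e_max - e_min = 0.98 - 0.47 = 0.51
Dr = 0.2 / 0.51 * 100
Dr = 39.22 %


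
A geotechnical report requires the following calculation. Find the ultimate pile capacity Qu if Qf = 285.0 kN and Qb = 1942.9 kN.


Using Qu = Qf + Qb
Qu = 285.0 + 1942.9
Qu = 2227.9 kN


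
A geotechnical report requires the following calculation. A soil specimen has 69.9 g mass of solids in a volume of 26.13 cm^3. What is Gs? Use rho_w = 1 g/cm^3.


Result: 2.675

Derivation:
Using Gs = m_s / (V_s * rho_w)
Since rho_w = 1 g/cm^3:
Gs = 69.9 / 26.13
Gs = 2.675


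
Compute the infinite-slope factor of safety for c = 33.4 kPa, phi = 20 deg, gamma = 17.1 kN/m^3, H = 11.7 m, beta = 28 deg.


Result: 1.087

Derivation:
Using Fs = c / (gamma*H*sin(beta)*cos(beta)) + tan(phi)/tan(beta)
Cohesion contribution = 33.4 / (17.1*11.7*sin(28)*cos(28))
Cohesion contribution = 0.402736
Friction contribution = tan(20)/tan(28) = 0.684528
Fs = 0.402736 + 0.684528
Fs = 1.087


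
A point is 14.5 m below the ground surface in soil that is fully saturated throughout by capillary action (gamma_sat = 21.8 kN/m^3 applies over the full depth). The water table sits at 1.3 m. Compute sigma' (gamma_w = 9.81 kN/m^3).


Total stress = gamma_sat * depth
sigma = 21.8 * 14.5 = 316.1 kPa
Pore water pressure u = gamma_w * (depth - d_wt)
u = 9.81 * (14.5 - 1.3) = 129.492 kPa
Effective stress = sigma - u
sigma' = 316.1 - 129.492 = 186.61 kPa
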